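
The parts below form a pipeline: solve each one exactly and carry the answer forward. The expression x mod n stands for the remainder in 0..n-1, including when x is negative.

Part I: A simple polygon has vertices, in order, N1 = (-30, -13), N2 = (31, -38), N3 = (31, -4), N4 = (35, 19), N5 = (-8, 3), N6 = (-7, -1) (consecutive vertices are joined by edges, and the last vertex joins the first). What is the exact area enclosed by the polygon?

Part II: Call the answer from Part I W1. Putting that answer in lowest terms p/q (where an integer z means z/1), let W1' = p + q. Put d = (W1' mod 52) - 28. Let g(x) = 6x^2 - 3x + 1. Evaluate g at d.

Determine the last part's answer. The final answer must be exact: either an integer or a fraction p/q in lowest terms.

274

Part I: cross terms: (-30*-38 - 31*-13)=1543, (31*-4 - 31*-38)=1054, (31*19 - 35*-4)=729, (35*3 - -8*19)=257, (-8*-1 - -7*3)=29, (-7*-13 - -30*-1)=61; twice the area = |3673| = 3673; area = 3673/2; answer 3673/2
Part II: W1 = 3673/2; threaded value p + q = 3675; d = 7; 6*(7)^2 - 3*(7)^1 + 1 = (294) + (-21) + (1) = 274; answer 274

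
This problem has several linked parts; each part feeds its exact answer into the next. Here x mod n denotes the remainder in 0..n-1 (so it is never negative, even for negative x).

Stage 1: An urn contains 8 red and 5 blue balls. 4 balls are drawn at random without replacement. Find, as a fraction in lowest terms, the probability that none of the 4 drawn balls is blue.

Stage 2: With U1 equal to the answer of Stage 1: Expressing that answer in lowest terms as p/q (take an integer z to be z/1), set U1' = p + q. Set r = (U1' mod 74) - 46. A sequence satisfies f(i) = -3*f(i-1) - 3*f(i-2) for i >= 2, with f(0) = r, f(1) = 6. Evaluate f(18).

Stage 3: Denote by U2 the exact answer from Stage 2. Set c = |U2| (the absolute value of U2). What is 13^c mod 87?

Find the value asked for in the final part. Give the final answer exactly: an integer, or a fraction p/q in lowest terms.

64

Stage 1: total draws C(13,4) = 715; favorable C(8,4) = 70; P = 14/143; answer 14/143
Stage 2: U1 = 14/143; threaded value p + q = 157; r = -37; f(2) = -3*(6) - 3*(-37) = 93; iterating: f(2)=93, f(3)=-297, f(4)=612, f(5)=-945, f(6)=999, f(7)=-162, f(8)=-2511, f(9)=8019, f(10)=-16524, f(11)=25515, f(12)=-26973, f(13)=4374, f(14)=67797, f(15)=-216513, f(16)=446148, f(17)=-688905, f(18)=728271; answer 728271
Stage 3: U2 = 728271; c = 728271; squarings mod 87: 13^1=13, 13^2=82, 13^4=25, 13^8=16, 13^16=82, 13^32=25, 13^64=16, 13^128=82, 13^256=25, 13^512=16, 13^1024=82, 13^2048=25, 13^4096=16, 13^8192=82, 13^16384=25, 13^32768=16, 13^65536=82, 13^131072=25, 13^262144=16, 13^524288=82; 13^728271 = 13^1 * 13^2 * 13^4 * 13^8 * 13^64 * 13^128 * 13^1024 * 13^2048 * 13^4096 * 13^65536 * 13^131072 * 13^524288 = 64 (mod 87); answer 64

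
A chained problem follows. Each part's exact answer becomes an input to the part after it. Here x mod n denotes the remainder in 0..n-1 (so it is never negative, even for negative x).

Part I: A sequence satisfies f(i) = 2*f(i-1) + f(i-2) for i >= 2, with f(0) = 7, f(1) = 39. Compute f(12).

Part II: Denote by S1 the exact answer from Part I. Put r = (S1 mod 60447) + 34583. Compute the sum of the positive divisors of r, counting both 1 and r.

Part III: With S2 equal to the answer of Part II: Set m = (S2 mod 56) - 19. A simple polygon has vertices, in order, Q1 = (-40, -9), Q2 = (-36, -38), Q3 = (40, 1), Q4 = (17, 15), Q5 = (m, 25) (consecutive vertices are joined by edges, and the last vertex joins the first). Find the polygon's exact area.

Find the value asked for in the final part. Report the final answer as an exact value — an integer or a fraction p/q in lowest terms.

2572

Part I: f(2) = 2*(39) + 1*(7) = 85; iterating: f(2)=85, f(3)=209, f(4)=503, f(5)=1215, f(6)=2933, f(7)=7081, f(8)=17095, f(9)=41271, f(10)=99637, f(11)=240545, f(12)=580727; answer 580727
Part II: S1 = 580727; r = 71287; 71287 is prime, so its only divisors are 1 and 71287; sigma = 1 + 71287 = 71288; answer 71288
Part III: S2 = 71288; m = -19; cross terms: (-40*-38 - -36*-9)=1196, (-36*1 - 40*-38)=1484, (40*15 - 17*1)=583, (17*25 - -19*15)=710, (-19*-9 - -40*25)=1171; twice the area = |5144| = 5144; area = 2572; answer 2572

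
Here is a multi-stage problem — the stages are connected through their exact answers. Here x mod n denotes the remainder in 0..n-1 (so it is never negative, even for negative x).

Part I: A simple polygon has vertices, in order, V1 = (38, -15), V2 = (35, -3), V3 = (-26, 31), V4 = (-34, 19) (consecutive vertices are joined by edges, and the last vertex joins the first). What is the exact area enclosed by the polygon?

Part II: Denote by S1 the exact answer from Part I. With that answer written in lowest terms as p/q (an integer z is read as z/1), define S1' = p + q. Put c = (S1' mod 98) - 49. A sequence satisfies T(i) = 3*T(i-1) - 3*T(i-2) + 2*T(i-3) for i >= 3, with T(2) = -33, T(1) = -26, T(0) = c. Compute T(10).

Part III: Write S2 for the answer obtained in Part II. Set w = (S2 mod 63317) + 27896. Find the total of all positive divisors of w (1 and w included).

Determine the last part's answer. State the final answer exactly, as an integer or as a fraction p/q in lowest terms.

Part I: cross terms: (38*-3 - 35*-15)=411, (35*31 - -26*-3)=1007, (-26*19 - -34*31)=560, (-34*-15 - 38*19)=-212; twice the area = |1766| = 1766; area = 883; answer 883
Part II: S1 = 883; threaded value p + q = 884; c = -47; T(3) = 3*(-33) - 3*(-26) + 2*(-47) = -115; iterating: T(3)=-115, T(4)=-298, T(5)=-615, T(6)=-1181, T(7)=-2294, T(8)=-4569, T(9)=-9187, T(10)=-18442; answer -18442
Part III: S2 = -18442; w = 72771; 72771 = 3 * 127 * 191; sigma = (1 + 3) * (1 + 127) * (1 + 191) = 4 * 128 * 192 = 98304; answer 98304

98304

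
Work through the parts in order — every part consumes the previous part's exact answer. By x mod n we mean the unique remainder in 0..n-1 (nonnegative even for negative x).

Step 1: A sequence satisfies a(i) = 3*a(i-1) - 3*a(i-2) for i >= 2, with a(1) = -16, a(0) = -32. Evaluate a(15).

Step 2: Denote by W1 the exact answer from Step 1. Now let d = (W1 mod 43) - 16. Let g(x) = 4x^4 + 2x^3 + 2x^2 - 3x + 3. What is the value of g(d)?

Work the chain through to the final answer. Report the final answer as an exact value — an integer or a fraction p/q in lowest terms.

110230

Step 1: a(2) = 3*(-16) - 3*(-32) = 48; iterating: a(2)=48, a(3)=192, a(4)=432, a(5)=720, a(6)=864, a(7)=432, a(8)=-1296, a(9)=-5184, a(10)=-11664, a(11)=-19440, a(12)=-23328, a(13)=-11664, a(14)=34992, a(15)=139968; answer 139968
Step 2: W1 = 139968; d = -13; 4*(-13)^4 + 2*(-13)^3 + 2*(-13)^2 - 3*(-13)^1 + 3 = (114244) + (-4394) + (338) + (39) + (3) = 110230; answer 110230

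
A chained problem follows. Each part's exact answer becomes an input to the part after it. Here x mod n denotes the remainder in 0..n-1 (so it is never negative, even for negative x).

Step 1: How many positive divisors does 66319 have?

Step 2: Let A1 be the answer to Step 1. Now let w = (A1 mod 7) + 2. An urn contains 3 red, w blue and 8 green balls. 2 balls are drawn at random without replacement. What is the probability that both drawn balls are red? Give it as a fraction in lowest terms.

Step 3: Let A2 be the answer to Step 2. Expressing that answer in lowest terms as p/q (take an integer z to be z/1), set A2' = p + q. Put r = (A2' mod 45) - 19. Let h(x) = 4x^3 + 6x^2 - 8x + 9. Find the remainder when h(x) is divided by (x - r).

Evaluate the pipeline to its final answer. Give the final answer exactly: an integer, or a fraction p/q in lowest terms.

Step 1: 66319 = 11 * 6029; number of divisors = (1+1) * (1+1) = 4; answer 4
Step 2: A1 = 4; w = 6; total draws C(17,2) = 136; favorable C(3,2) = 3; P = 3/136; answer 3/136
Step 3: A2 = 3/136; threaded value p + q = 139; r = -15; remainder = value at the root: 4*(-15)^3 + 6*(-15)^2 - 8*(-15)^1 + 9 = (-13500) + (1350) + (120) + (9) = -12021; answer -12021

-12021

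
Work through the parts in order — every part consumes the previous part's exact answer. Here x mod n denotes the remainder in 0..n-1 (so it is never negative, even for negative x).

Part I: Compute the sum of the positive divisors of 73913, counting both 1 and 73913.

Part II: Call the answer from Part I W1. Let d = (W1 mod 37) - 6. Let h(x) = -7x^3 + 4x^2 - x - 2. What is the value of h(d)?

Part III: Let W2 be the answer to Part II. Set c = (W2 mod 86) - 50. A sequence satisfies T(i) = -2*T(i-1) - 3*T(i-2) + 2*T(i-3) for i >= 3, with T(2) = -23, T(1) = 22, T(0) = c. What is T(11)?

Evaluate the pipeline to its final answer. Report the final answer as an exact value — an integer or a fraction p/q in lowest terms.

Part I: 73913 = 7 * 10559; sigma = (1 + 7) * (1 + 10559) = 8 * 10560 = 84480; answer 84480
Part II: W1 = 84480; d = 3; -7*(3)^3 + 4*(3)^2 - 1*(3)^1 - 2 = (-189) + (36) + (-3) + (-2) = -158; answer -158
Part III: W2 = -158; c = -36; T(3) = -2*(-23) - 3*(22) + 2*(-36) = -92; iterating: T(3)=-92, T(4)=297, T(5)=-364, T(6)=-347, T(7)=2380, T(8)=-4447, T(9)=1060, T(10)=15981, T(11)=-44036; answer -44036

-44036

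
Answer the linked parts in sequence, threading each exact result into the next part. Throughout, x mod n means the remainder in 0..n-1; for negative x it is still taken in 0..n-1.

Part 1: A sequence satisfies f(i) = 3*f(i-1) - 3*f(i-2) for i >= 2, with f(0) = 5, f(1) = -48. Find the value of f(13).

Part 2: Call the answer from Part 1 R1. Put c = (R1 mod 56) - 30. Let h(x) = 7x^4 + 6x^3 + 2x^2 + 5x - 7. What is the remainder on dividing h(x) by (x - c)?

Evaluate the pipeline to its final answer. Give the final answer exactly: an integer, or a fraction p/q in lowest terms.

1576755

Part 1: f(2) = 3*(-48) - 3*(5) = -159; iterating: f(2)=-159, f(3)=-333, f(4)=-522, f(5)=-567, f(6)=-135, f(7)=1296, f(8)=4293, f(9)=8991, f(10)=14094, f(11)=15309, f(12)=3645, f(13)=-34992; answer -34992
Part 2: R1 = -34992; c = -22; remainder = value at the root: 7*(-22)^4 + 6*(-22)^3 + 2*(-22)^2 + 5*(-22)^1 - 7 = (1639792) + (-63888) + (968) + (-110) + (-7) = 1576755; answer 1576755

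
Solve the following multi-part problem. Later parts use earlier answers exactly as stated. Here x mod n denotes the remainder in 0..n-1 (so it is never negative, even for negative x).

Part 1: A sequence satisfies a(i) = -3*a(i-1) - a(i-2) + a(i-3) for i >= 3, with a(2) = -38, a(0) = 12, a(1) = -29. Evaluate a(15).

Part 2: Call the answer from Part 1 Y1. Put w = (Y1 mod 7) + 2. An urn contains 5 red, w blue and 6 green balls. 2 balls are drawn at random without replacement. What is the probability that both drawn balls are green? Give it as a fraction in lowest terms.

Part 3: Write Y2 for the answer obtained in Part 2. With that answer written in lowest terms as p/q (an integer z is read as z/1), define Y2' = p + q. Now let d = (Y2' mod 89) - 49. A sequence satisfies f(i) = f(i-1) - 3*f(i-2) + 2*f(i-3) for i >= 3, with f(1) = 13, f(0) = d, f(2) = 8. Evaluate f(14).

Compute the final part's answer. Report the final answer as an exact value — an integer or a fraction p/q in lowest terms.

27068

Part 1: a(3) = -3*(-38) - 1*(-29) + 1*(12) = 155; iterating: a(3)=155, a(4)=-456, a(5)=1175, a(6)=-2914, a(7)=7111, a(8)=-17244, a(9)=41707, a(10)=-100766, a(11)=243347, a(12)=-587568, a(13)=1418591, a(14)=-3424858, a(15)=8268415; answer 8268415
Part 2: Y1 = 8268415; w = 3; total draws C(14,2) = 91; favorable C(6,2) = 15; P = 15/91; answer 15/91
Part 3: Y2 = 15/91; threaded value p + q = 106; d = -32; f(3) = 1*(8) - 3*(13) + 2*(-32) = -95; iterating: f(3)=-95, f(4)=-93, f(5)=208, f(6)=297, f(7)=-513, f(8)=-988, f(9)=1145, f(10)=3083, f(11)=-2328, f(12)=-9287, f(13)=3863, f(14)=27068; answer 27068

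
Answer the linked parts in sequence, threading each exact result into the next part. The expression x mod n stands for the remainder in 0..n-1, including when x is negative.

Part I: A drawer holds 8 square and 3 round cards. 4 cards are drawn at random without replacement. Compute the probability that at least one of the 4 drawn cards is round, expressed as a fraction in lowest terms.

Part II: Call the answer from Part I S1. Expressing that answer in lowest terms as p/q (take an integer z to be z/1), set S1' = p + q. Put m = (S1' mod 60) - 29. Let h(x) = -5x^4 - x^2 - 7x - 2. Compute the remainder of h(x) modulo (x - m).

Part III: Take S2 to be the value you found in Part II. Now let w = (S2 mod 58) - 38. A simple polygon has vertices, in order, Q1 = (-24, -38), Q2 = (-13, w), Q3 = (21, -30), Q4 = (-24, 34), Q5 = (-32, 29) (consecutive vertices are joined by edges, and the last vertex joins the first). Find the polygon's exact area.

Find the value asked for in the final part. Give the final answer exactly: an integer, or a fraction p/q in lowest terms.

Part I: total draws C(11,4) = 330; complement C(8,4) = 70; favorable 330 - 70 = 260; P = 26/33; answer 26/33
Part II: S1 = 26/33; threaded value p + q = 59; m = 30; remainder = value at the root: -5*(30)^4 - 1*(30)^2 - 7*(30)^1 - 2 = (-4050000) + (-900) + (-210) + (-2) = -4051112; answer -4051112
Part III: S2 = -4051112; w = -24; cross terms: (-24*-24 - -13*-38)=82, (-13*-30 - 21*-24)=894, (21*34 - -24*-30)=-6, (-24*29 - -32*34)=392, (-32*-38 - -24*29)=1912; twice the area = |3274| = 3274; area = 1637; answer 1637

1637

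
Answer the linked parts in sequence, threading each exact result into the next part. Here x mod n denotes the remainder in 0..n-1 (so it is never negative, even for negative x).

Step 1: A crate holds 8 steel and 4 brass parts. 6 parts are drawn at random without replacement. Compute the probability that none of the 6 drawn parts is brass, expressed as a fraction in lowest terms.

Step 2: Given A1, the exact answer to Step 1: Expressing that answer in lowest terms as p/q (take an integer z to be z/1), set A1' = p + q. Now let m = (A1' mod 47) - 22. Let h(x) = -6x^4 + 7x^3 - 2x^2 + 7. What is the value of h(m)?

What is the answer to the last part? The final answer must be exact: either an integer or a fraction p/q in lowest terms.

Step 1: total draws C(12,6) = 924; favorable C(8,6) = 28; P = 1/33; answer 1/33
Step 2: A1 = 1/33; threaded value p + q = 34; m = 12; -6*(12)^4 + 7*(12)^3 - 2*(12)^2 + 7 = (-124416) + (12096) + (-288) + (7) = -112601; answer -112601

-112601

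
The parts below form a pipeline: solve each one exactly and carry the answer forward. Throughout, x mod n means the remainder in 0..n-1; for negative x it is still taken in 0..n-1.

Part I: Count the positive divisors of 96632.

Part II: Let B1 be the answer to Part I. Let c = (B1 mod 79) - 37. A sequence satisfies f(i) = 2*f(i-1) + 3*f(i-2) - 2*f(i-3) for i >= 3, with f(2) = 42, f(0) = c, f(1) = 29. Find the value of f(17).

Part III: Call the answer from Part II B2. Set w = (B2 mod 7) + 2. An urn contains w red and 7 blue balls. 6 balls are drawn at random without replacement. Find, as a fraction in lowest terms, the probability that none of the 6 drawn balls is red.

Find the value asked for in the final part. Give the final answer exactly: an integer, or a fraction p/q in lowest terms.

Part I: 96632 = 2^3 * 47 * 257; number of divisors = (3+1) * (1+1) * (1+1) = 16; answer 16
Part II: B1 = 16; c = -21; f(3) = 2*(42) + 3*(29) - 2*(-21) = 213; iterating: f(3)=213, f(4)=494, f(5)=1543, f(6)=4142, f(7)=11925, f(8)=33190, f(9)=93871, f(10)=263462, f(11)=742157, f(12)=2086958, f(13)=5873463, f(14)=16523486, f(15)=46493445, f(16)=130810422, f(17)=368054207; answer 368054207
Part III: B2 = 368054207; w = 5; total draws C(12,6) = 924; favorable C(7,6) = 7; P = 1/132; answer 1/132

1/132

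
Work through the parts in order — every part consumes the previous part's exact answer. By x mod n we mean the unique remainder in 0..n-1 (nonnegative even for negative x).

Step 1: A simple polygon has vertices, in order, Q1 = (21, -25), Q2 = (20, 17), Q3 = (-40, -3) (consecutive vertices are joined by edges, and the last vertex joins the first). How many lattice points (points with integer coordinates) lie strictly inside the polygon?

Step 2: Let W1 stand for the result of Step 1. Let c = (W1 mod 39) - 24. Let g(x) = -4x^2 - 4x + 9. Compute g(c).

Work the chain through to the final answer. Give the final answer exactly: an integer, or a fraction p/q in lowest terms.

Step 1: cross terms: (21*17 - 20*-25)=857, (20*-3 - -40*17)=620, (-40*-25 - 21*-3)=1063; twice the area = |2540| = 2540; area = 1270; boundary points = 1 + 20 + 1 = 22; strictly interior points = area - boundary/2 + 1 = 1260; answer 1260
Step 2: W1 = 1260; c = -12; -4*(-12)^2 - 4*(-12)^1 + 9 = (-576) + (48) + (9) = -519; answer -519

-519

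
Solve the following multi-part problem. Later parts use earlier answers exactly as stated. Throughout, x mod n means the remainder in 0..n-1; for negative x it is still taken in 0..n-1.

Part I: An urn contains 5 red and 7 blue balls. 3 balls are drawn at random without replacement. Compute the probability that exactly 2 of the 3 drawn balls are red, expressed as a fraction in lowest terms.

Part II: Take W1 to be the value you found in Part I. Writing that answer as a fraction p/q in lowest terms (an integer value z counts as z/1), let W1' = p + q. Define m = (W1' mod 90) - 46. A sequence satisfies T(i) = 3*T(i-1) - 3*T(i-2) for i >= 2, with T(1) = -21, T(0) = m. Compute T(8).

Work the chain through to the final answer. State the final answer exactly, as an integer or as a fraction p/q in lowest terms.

Part I: total draws C(12,3) = 220; favorable C(5,2)*C(7,1) = 70; P = 7/22; answer 7/22
Part II: W1 = 7/22; threaded value p + q = 29; m = -17; T(2) = 3*(-21) - 3*(-17) = -12; iterating: T(2)=-12, T(3)=27, T(4)=117, T(5)=270, T(6)=459, T(7)=567, T(8)=324; answer 324

324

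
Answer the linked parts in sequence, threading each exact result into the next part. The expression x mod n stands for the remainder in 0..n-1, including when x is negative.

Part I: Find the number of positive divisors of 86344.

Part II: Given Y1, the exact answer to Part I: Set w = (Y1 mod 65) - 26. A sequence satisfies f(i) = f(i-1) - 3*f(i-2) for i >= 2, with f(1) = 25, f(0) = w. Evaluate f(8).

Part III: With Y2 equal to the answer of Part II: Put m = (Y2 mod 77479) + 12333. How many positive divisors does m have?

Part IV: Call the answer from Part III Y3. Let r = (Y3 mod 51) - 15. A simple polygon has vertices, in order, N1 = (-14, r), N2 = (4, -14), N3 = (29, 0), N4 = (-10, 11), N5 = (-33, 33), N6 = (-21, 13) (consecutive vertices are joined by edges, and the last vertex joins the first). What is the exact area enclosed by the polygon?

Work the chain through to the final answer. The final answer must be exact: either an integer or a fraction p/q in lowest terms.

1625/2

Part I: 86344 = 2^3 * 43 * 251; number of divisors = (3+1) * (1+1) * (1+1) = 16; answer 16
Part II: Y1 = 16; w = -10; f(2) = 1*(25) - 3*(-10) = 55; iterating: f(2)=55, f(3)=-20, f(4)=-185, f(5)=-125, f(6)=430, f(7)=805, f(8)=-485; answer -485
Part III: Y2 = -485; m = 89327; 89327 = 7^2 * 1823; number of divisors = (2+1) * (1+1) = 6; answer 6
Part IV: Y3 = 6; r = -9; cross terms: (-14*-14 - 4*-9)=232, (4*0 - 29*-14)=406, (29*11 - -10*0)=319, (-10*33 - -33*11)=33, (-33*13 - -21*33)=264, (-21*-9 - -14*13)=371; twice the area = |1625| = 1625; area = 1625/2; answer 1625/2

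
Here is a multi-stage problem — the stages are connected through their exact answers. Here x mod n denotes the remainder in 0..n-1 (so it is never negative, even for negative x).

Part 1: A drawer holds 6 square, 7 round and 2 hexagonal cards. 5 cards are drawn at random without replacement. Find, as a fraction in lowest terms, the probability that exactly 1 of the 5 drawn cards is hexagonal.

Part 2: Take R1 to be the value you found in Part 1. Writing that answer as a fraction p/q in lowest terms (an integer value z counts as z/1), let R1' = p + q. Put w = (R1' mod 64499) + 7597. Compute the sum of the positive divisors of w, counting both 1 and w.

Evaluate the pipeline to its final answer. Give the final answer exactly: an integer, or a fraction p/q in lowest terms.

Part 1: total draws C(15,5) = 3003; favorable C(2,1)*C(13,4) = 1430; P = 10/21; answer 10/21
Part 2: R1 = 10/21; threaded value p + q = 31; w = 7628; 7628 = 2^2 * 1907; sigma = (1 + 2 + 4) * (1 + 1907) = 7 * 1908 = 13356; answer 13356

13356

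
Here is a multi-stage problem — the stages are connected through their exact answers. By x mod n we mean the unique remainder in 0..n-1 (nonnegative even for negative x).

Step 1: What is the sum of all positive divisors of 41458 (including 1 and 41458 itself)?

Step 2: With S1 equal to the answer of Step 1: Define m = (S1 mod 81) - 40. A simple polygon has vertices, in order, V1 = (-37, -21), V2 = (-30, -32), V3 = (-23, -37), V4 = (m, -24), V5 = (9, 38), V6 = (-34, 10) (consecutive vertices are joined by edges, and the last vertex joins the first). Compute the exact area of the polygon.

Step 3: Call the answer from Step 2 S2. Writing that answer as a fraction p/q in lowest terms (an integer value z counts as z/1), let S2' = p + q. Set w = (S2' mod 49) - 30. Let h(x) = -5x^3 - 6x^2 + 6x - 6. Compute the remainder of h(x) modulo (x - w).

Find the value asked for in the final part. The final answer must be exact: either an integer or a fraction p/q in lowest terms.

-31002

Step 1: 41458 = 2 * 19 * 1091; sigma = (1 + 2) * (1 + 19) * (1 + 1091) = 3 * 20 * 1092 = 65520; answer 65520
Step 2: S1 = 65520; m = 32; cross terms: (-37*-32 - -30*-21)=554, (-30*-37 - -23*-32)=374, (-23*-24 - 32*-37)=1736, (32*38 - 9*-24)=1432, (9*10 - -34*38)=1382, (-34*-21 - -37*10)=1084; twice the area = |6562| = 6562; area = 3281; answer 3281
Step 3: S2 = 3281; threaded value p + q = 3282; w = 18; remainder = value at the root: -5*(18)^3 - 6*(18)^2 + 6*(18)^1 - 6 = (-29160) + (-1944) + (108) + (-6) = -31002; answer -31002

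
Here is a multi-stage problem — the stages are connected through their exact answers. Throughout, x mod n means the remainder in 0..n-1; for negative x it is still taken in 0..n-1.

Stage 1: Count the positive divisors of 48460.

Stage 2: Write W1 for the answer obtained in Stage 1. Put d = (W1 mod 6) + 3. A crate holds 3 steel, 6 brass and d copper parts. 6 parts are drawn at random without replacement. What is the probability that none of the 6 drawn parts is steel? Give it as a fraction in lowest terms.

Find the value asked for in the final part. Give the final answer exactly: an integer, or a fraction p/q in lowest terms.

Stage 1: 48460 = 2^2 * 5 * 2423; number of divisors = (2+1) * (1+1) * (1+1) = 12; answer 12
Stage 2: W1 = 12; d = 3; total draws C(12,6) = 924; favorable C(9,6) = 84; P = 1/11; answer 1/11

1/11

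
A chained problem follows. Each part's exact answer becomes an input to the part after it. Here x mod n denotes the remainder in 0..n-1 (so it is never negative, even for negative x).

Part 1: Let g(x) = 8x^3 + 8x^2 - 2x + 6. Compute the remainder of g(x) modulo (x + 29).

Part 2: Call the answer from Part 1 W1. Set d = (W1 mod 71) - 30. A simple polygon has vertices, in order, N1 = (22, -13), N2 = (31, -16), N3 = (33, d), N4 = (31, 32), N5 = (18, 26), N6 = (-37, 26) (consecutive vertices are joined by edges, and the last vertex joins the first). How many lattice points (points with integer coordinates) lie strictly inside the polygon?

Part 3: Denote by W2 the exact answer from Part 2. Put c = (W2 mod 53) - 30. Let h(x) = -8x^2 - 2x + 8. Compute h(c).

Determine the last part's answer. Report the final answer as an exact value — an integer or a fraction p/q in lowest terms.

-202

Part 1: remainder = value at the root: 8*(-29)^3 + 8*(-29)^2 - 2*(-29)^1 + 6 = (-195112) + (6728) + (58) + (6) = -188320; answer -188320
Part 2: W1 = -188320; d = 13; cross terms: (22*-16 - 31*-13)=51, (31*13 - 33*-16)=931, (33*32 - 31*13)=653, (31*26 - 18*32)=230, (18*26 - -37*26)=1430, (-37*-13 - 22*26)=-91; twice the area = |3204| = 3204; area = 1602; boundary points = 3 + 1 + 1 + 1 + 55 + 1 = 62; strictly interior points = area - boundary/2 + 1 = 1572; answer 1572
Part 3: W2 = 1572; c = 5; -8*(5)^2 - 2*(5)^1 + 8 = (-200) + (-10) + (8) = -202; answer -202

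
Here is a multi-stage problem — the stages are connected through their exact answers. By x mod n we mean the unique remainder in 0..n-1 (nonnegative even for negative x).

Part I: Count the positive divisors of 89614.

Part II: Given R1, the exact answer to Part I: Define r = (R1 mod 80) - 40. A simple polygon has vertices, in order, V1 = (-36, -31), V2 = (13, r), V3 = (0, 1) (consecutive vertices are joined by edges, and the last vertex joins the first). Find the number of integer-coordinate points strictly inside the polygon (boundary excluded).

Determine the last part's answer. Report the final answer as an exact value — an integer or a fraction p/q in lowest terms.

653

Part I: 89614 = 2 * 7 * 37 * 173; number of divisors = (1+1) * (1+1) * (1+1) * (1+1) = 16; answer 16
Part II: R1 = 16; r = -24; cross terms: (-36*-24 - 13*-31)=1267, (13*1 - 0*-24)=13, (0*-31 - -36*1)=36; twice the area = |1316| = 1316; area = 658; boundary points = 7 + 1 + 4 = 12; strictly interior points = area - boundary/2 + 1 = 653; answer 653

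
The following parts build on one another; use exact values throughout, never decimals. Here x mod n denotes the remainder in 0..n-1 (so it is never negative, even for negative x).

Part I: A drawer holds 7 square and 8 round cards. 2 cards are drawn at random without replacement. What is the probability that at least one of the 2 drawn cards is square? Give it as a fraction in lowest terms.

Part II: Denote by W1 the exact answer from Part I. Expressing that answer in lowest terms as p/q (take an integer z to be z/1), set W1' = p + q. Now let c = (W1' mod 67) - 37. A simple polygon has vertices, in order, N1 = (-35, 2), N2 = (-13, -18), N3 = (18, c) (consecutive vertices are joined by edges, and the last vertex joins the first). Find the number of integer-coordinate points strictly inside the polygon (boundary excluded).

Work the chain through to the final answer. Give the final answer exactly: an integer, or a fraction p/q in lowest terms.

Part I: total draws C(15,2) = 105; complement C(8,2) = 28; favorable 105 - 28 = 77; P = 11/15; answer 11/15
Part II: W1 = 11/15; threaded value p + q = 26; c = -11; cross terms: (-35*-18 - -13*2)=656, (-13*-11 - 18*-18)=467, (18*2 - -35*-11)=-349; twice the area = |774| = 774; area = 387; boundary points = 2 + 1 + 1 = 4; strictly interior points = area - boundary/2 + 1 = 386; answer 386

386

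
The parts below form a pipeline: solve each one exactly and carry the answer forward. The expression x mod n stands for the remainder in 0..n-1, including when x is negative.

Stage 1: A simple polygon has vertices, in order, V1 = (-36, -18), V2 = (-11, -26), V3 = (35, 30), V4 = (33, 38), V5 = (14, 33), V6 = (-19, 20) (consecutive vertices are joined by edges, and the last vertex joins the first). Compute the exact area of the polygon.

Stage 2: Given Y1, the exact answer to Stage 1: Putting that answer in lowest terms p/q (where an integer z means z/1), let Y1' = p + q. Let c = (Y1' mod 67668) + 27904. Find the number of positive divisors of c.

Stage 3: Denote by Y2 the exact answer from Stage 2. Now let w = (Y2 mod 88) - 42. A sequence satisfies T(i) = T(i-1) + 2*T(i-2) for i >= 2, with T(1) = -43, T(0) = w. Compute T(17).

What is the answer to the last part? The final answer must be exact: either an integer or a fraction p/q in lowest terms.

Stage 1: cross terms: (-36*-26 - -11*-18)=738, (-11*30 - 35*-26)=580, (35*38 - 33*30)=340, (33*33 - 14*38)=557, (14*20 - -19*33)=907, (-19*-18 - -36*20)=1062; twice the area = |4184| = 4184; area = 2092; answer 2092
Stage 2: Y1 = 2092; threaded value p + q = 2093; c = 29997; 29997 = 3^3 * 11 * 101; number of divisors = (3+1) * (1+1) * (1+1) = 16; answer 16
Stage 3: Y2 = 16; w = -26; T(2) = 1*(-43) + 2*(-26) = -95; iterating: T(2)=-95, T(3)=-181, T(4)=-371, T(5)=-733, T(6)=-1475, T(7)=-2941, T(8)=-5891, T(9)=-11773, T(10)=-23555, T(11)=-47101, T(12)=-94211, T(13)=-188413, T(14)=-376835, T(15)=-753661, T(16)=-1507331, T(17)=-3014653; answer -3014653

-3014653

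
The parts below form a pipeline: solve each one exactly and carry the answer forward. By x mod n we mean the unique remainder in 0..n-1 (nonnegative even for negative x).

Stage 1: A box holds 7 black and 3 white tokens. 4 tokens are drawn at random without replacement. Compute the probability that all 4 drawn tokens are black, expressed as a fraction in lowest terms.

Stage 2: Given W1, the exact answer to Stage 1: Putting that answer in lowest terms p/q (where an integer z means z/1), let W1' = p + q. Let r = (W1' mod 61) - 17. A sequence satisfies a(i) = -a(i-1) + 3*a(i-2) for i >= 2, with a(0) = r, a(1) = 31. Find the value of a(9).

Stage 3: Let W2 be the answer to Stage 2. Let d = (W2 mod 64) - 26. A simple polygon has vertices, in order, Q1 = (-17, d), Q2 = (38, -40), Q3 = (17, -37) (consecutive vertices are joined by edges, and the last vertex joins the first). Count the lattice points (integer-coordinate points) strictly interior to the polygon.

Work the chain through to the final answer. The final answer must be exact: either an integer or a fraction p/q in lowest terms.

588

Stage 1: total draws C(10,4) = 210; favorable C(7,4) = 35; P = 1/6; answer 1/6
Stage 2: W1 = 1/6; threaded value p + q = 7; r = -10; a(2) = -1*(31) + 3*(-10) = -61; iterating: a(2)=-61, a(3)=154, a(4)=-337, a(5)=799, a(6)=-1810, a(7)=4207, a(8)=-9637, a(9)=22258; answer 22258
Stage 3: W2 = 22258; d = 24; cross terms: (-17*-40 - 38*24)=-232, (38*-37 - 17*-40)=-726, (17*24 - -17*-37)=-221; twice the area = |-1179| = 1179; area = 1179/2; boundary points = 1 + 3 + 1 = 5; strictly interior points = area - boundary/2 + 1 = 588; answer 588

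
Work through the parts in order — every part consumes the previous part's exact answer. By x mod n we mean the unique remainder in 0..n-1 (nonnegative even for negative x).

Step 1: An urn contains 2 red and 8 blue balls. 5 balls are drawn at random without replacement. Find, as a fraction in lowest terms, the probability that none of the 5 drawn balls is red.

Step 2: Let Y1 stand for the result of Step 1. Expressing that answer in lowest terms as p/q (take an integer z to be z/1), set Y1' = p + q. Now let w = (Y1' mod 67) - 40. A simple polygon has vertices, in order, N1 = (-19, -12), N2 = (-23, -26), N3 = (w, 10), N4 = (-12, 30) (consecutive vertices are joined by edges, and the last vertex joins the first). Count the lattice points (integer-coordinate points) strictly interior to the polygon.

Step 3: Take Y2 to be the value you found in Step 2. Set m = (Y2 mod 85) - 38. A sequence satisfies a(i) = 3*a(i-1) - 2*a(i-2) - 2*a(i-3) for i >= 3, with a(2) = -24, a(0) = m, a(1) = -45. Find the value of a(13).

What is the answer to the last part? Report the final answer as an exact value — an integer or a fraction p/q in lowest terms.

Step 1: total draws C(10,5) = 252; favorable C(8,5) = 56; P = 2/9; answer 2/9
Step 2: Y1 = 2/9; threaded value p + q = 11; w = -29; cross terms: (-19*-26 - -23*-12)=218, (-23*10 - -29*-26)=-984, (-29*30 - -12*10)=-750, (-12*-12 - -19*30)=714; twice the area = |-802| = 802; area = 401; boundary points = 2 + 6 + 1 + 7 = 16; strictly interior points = area - boundary/2 + 1 = 394; answer 394
Step 3: Y2 = 394; m = 16; a(3) = 3*(-24) - 2*(-45) - 2*(16) = -14; iterating: a(3)=-14, a(4)=96, a(5)=364, a(6)=928, a(7)=1864, a(8)=3008, a(9)=3440, a(10)=576, a(11)=-11168, a(12)=-41536, a(13)=-103424; answer -103424

-103424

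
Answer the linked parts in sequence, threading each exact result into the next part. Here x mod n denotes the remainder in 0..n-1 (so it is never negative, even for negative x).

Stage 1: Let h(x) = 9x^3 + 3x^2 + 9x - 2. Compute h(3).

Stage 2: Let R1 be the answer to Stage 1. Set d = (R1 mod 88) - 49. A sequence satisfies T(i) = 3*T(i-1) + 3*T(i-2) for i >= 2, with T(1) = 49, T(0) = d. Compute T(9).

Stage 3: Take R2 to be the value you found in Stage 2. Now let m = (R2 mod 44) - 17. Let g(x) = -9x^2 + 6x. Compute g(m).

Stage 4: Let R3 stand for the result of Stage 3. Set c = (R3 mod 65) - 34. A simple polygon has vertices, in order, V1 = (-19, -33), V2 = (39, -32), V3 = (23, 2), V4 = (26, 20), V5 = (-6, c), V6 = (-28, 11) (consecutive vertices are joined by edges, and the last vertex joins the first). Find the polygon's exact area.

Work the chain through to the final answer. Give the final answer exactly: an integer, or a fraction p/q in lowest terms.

Stage 1: 9*(3)^3 + 3*(3)^2 + 9*(3)^1 - 2 = (243) + (27) + (27) + (-2) = 295; answer 295
Stage 2: R1 = 295; d = -18; T(2) = 3*(49) + 3*(-18) = 93; iterating: T(2)=93, T(3)=426, T(4)=1557, T(5)=5949, T(6)=22518, T(7)=85401, T(8)=323757, T(9)=1227474; answer 1227474
Stage 3: R2 = 1227474; m = -11; -9*(-11)^2 + 6*(-11)^1 = (-1089) + (-66) = -1155; answer -1155
Stage 4: R3 = -1155; c = -19; cross terms: (-19*-32 - 39*-33)=1895, (39*2 - 23*-32)=814, (23*20 - 26*2)=408, (26*-19 - -6*20)=-374, (-6*11 - -28*-19)=-598, (-28*-33 - -19*11)=1133; twice the area = |3278| = 3278; area = 1639; answer 1639

1639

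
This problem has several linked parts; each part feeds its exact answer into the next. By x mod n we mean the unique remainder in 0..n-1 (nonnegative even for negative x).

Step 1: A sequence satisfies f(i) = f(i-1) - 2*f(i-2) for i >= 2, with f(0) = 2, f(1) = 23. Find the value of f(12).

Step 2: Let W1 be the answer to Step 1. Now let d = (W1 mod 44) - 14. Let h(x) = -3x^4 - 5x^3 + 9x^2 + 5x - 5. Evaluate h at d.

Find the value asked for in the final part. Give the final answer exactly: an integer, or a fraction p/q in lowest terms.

-2255

Step 1: f(2) = 1*(23) - 2*(2) = 19; iterating: f(2)=19, f(3)=-27, f(4)=-65, f(5)=-11, f(6)=119, f(7)=141, f(8)=-97, f(9)=-379, f(10)=-185, f(11)=573, f(12)=943; answer 943
Step 2: W1 = 943; d = 5; -3*(5)^4 - 5*(5)^3 + 9*(5)^2 + 5*(5)^1 - 5 = (-1875) + (-625) + (225) + (25) + (-5) = -2255; answer -2255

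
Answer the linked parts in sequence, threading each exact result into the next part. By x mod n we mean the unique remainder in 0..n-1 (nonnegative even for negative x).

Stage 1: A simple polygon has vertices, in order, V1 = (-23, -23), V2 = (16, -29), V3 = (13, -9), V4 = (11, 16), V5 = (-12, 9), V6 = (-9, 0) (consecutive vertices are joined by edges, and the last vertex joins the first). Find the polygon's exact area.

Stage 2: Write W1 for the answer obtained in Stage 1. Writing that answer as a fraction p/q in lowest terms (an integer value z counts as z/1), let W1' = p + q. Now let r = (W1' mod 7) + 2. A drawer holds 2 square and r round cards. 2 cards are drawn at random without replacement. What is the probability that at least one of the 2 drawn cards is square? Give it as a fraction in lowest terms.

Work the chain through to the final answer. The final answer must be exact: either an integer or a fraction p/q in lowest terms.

Stage 1: cross terms: (-23*-29 - 16*-23)=1035, (16*-9 - 13*-29)=233, (13*16 - 11*-9)=307, (11*9 - -12*16)=291, (-12*0 - -9*9)=81, (-9*-23 - -23*0)=207; twice the area = |2154| = 2154; area = 1077; answer 1077
Stage 2: W1 = 1077; threaded value p + q = 1078; r = 2; total draws C(4,2) = 6; complement C(2,2) = 1; favorable 6 - 1 = 5; P = 5/6; answer 5/6

5/6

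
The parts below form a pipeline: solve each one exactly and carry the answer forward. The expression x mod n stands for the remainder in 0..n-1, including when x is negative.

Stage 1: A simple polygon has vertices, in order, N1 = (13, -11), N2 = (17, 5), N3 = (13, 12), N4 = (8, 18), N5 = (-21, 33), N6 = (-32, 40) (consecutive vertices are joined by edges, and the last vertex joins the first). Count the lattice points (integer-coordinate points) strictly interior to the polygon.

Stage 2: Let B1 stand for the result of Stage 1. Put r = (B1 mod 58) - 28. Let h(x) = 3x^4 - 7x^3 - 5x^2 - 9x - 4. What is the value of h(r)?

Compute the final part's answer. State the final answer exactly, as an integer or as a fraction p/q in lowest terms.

410

Stage 1: cross terms: (13*5 - 17*-11)=252, (17*12 - 13*5)=139, (13*18 - 8*12)=138, (8*33 - -21*18)=642, (-21*40 - -32*33)=216, (-32*-11 - 13*40)=-168; twice the area = |1219| = 1219; area = 1219/2; boundary points = 4 + 1 + 1 + 1 + 1 + 3 = 11; strictly interior points = area - boundary/2 + 1 = 605; answer 605
Stage 2: B1 = 605; r = -3; 3*(-3)^4 - 7*(-3)^3 - 5*(-3)^2 - 9*(-3)^1 - 4 = (243) + (189) + (-45) + (27) + (-4) = 410; answer 410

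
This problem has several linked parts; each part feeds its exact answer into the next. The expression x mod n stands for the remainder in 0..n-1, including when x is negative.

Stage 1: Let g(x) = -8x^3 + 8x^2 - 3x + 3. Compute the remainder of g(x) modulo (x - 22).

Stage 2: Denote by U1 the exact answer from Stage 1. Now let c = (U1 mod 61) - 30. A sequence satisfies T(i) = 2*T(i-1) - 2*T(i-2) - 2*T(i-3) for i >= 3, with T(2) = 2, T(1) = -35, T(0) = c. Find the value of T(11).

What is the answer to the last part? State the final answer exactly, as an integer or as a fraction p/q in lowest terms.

4320

Stage 1: remainder = value at the root: -8*(22)^3 + 8*(22)^2 - 3*(22)^1 + 3 = (-85184) + (3872) + (-66) + (3) = -81375; answer -81375
Stage 2: U1 = -81375; c = 30; T(3) = 2*(2) - 2*(-35) - 2*(30) = 14; iterating: T(3)=14, T(4)=94, T(5)=156, T(6)=96, T(7)=-308, T(8)=-1120, T(9)=-1816, T(10)=-776, T(11)=4320; answer 4320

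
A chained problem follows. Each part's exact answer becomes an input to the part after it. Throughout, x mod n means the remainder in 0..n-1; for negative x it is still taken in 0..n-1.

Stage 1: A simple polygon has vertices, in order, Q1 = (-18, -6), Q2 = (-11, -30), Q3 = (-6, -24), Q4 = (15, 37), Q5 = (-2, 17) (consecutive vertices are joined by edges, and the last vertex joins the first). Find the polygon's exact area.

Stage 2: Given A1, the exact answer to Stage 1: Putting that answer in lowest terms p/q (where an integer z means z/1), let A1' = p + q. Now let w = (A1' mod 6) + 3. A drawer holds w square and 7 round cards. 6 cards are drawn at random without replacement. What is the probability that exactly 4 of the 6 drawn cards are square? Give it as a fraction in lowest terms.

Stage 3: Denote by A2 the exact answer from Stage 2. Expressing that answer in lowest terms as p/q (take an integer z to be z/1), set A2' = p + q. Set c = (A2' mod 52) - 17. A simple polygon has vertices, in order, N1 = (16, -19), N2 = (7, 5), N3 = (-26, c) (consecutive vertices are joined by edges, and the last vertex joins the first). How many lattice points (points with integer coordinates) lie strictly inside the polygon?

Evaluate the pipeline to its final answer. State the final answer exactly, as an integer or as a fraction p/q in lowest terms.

Stage 1: cross terms: (-18*-30 - -11*-6)=474, (-11*-24 - -6*-30)=84, (-6*37 - 15*-24)=138, (15*17 - -2*37)=329, (-2*-6 - -18*17)=318; twice the area = |1343| = 1343; area = 1343/2; answer 1343/2
Stage 2: A1 = 1343/2; threaded value p + q = 1345; w = 4; total draws C(11,6) = 462; favorable C(4,4)*C(7,2) = 21; P = 1/22; answer 1/22
Stage 3: A2 = 1/22; threaded value p + q = 23; c = 6; cross terms: (16*5 - 7*-19)=213, (7*6 - -26*5)=172, (-26*-19 - 16*6)=398; twice the area = |783| = 783; area = 783/2; boundary points = 3 + 1 + 1 = 5; strictly interior points = area - boundary/2 + 1 = 390; answer 390

390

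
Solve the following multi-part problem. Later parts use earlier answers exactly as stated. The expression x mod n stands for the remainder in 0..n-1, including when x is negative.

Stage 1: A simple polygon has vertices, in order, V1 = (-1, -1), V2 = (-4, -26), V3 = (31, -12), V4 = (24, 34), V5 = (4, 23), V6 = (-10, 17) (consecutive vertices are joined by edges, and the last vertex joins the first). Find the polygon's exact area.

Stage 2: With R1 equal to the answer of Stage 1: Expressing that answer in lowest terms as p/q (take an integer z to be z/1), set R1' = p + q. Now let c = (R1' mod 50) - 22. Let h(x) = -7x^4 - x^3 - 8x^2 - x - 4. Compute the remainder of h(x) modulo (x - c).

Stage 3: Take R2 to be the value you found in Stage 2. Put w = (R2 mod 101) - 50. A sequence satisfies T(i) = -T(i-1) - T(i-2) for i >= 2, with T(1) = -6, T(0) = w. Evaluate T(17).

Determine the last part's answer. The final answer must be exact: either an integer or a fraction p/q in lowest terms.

Stage 1: cross terms: (-1*-26 - -4*-1)=22, (-4*-12 - 31*-26)=854, (31*34 - 24*-12)=1342, (24*23 - 4*34)=416, (4*17 - -10*23)=298, (-10*-1 - -1*17)=27; twice the area = |2959| = 2959; area = 2959/2; answer 2959/2
Stage 2: R1 = 2959/2; threaded value p + q = 2961; c = -11; remainder = value at the root: -7*(-11)^4 - 1*(-11)^3 - 8*(-11)^2 - 1*(-11)^1 - 4 = (-102487) + (1331) + (-968) + (11) + (-4) = -102117; answer -102117
Stage 3: R2 = -102117; w = 45; T(2) = -1*(-6) - 1*(45) = -39; iterating: T(2)=-39, T(3)=45, T(4)=-6, T(5)=-39, T(6)=45, T(7)=-6, T(8)=-39, T(9)=45, T(10)=-6, T(11)=-39, T(12)=45, T(13)=-6, T(14)=-39, T(15)=45, T(16)=-6, T(17)=-39; answer -39

-39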